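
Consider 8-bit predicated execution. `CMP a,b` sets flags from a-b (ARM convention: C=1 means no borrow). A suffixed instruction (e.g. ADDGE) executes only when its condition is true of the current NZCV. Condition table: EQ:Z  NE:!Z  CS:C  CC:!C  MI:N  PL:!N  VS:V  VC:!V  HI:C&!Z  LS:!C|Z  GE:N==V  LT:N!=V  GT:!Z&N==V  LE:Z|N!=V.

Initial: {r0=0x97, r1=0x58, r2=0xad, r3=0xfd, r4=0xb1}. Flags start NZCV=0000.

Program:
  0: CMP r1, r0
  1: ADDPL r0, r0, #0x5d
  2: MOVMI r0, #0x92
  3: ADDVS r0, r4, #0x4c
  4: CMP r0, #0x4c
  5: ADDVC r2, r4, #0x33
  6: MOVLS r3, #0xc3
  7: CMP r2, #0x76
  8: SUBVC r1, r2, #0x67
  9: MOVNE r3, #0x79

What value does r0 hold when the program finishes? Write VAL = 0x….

VAL = 0xfd

0: ✓ CMP  NZCV=1001
1: · ADDPL
2: ✓ MOVMI  r0←0x92
3: ✓ ADDVS  r0←0xfd
4: ✓ CMP  NZCV=1010
5: ✓ ADDVC  r2←0xe4
6: · MOVLS
7: ✓ CMP  NZCV=0011
8: · SUBVC
9: ✓ MOVNE  r3←0x79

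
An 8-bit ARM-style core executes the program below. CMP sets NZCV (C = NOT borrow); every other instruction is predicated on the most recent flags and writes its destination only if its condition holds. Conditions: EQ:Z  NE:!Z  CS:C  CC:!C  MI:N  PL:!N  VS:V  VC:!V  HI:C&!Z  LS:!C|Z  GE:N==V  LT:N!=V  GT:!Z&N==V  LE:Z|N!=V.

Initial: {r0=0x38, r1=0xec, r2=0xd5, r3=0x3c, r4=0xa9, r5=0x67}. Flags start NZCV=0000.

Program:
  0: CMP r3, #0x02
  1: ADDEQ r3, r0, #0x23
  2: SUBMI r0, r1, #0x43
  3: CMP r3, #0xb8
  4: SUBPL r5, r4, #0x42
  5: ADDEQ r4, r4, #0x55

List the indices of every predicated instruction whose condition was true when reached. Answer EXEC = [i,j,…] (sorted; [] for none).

0: ✓ CMP  NZCV=0010
1: · ADDEQ
2: · SUBMI
3: ✓ CMP  NZCV=1001
4: · SUBPL
5: · ADDEQ

EXEC = []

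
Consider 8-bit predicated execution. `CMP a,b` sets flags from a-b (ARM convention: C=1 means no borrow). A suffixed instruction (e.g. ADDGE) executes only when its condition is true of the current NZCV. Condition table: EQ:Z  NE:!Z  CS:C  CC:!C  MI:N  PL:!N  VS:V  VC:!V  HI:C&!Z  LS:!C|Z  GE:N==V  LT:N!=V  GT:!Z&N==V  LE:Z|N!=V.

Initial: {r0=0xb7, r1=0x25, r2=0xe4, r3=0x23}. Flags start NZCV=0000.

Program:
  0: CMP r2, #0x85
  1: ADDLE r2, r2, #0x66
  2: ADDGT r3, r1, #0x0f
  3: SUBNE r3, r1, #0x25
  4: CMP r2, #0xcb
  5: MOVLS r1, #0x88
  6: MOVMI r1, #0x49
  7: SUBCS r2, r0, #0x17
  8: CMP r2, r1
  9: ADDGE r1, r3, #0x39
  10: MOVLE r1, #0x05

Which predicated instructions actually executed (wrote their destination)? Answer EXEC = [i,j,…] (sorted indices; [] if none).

[0] flags=0010 → (cmp)
[1] flags=0010 LE?F → skip
[2] flags=0010 GT?T → r3=0x34
[3] flags=0010 NE?T → r3=0x00
[4] flags=0010 → (cmp)
[5] flags=0010 LS?F → skip
[6] flags=0010 MI?F → skip
[7] flags=0010 CS?T → r2=0xa0
[8] flags=0011 → (cmp)
[9] flags=0011 GE?F → skip
[10] flags=0011 LE?T → r1=0x05

EXEC = [2,3,7,10]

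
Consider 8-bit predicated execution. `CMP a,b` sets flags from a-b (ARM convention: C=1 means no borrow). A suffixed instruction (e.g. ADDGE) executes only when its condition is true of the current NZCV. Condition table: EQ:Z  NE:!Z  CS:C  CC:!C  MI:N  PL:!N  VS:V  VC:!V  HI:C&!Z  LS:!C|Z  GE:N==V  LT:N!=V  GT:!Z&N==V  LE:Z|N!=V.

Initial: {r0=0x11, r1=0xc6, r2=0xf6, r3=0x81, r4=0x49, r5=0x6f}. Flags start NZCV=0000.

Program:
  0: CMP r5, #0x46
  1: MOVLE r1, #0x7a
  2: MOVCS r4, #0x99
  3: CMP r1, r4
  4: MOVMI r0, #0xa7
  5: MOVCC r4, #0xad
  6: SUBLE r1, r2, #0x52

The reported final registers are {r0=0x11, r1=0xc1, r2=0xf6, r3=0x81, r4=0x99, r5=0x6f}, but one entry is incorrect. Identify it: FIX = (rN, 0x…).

FIX = (r1, 0xc6)

0: ✓ CMP  NZCV=0010
1: · MOVLE
2: ✓ MOVCS  r4←0x99
3: ✓ CMP  NZCV=0010
4: · MOVMI
5: · MOVCC
6: · SUBLE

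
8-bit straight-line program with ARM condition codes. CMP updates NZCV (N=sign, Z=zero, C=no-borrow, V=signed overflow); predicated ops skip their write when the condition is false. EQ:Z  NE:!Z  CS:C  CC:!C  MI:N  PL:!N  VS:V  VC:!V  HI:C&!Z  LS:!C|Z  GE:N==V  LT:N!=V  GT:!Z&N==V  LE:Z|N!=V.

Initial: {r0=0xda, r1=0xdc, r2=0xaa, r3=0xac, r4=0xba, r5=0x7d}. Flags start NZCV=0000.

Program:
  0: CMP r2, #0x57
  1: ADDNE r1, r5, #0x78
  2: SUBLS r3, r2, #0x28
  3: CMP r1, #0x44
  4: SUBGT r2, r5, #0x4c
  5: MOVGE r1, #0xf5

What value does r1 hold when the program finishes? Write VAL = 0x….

[0] flags=0011 → (cmp)
[1] flags=0011 NE?T → r1=0xf5
[2] flags=0011 LS?F → skip
[3] flags=1010 → (cmp)
[4] flags=1010 GT?F → skip
[5] flags=1010 GE?F → skip

VAL = 0xf5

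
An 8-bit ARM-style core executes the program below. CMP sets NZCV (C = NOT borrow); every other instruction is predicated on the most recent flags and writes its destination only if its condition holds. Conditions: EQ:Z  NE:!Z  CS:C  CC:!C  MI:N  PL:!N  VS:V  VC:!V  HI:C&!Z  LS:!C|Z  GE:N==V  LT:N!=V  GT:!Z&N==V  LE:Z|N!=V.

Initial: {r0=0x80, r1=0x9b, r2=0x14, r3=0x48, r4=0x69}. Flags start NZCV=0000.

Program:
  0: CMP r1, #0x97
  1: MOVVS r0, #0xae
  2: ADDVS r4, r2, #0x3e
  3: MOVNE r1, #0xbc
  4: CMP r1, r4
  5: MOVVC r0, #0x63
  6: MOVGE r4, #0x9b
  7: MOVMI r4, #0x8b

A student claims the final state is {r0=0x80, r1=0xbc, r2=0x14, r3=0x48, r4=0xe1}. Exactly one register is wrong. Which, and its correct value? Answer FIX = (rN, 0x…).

[0] flags=0010 → (cmp)
[1] flags=0010 VS?F → skip
[2] flags=0010 VS?F → skip
[3] flags=0010 NE?T → r1=0xbc
[4] flags=0011 → (cmp)
[5] flags=0011 VC?F → skip
[6] flags=0011 GE?F → skip
[7] flags=0011 MI?F → skip

FIX = (r4, 0x69)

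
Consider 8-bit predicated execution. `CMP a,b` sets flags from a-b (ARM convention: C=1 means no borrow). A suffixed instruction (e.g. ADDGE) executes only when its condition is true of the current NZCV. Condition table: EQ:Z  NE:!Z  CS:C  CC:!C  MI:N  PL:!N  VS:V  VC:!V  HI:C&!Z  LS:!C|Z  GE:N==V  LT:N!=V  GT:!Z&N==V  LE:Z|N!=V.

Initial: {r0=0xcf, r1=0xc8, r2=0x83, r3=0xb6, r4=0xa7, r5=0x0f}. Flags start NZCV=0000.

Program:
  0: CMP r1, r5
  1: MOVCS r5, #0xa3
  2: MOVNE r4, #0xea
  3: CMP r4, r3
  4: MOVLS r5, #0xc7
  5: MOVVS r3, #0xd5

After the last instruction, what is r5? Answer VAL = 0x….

VAL = 0xa3

0: ✓ CMP  NZCV=1010
1: ✓ MOVCS  r5←0xa3
2: ✓ MOVNE  r4←0xea
3: ✓ CMP  NZCV=0010
4: · MOVLS
5: · MOVVS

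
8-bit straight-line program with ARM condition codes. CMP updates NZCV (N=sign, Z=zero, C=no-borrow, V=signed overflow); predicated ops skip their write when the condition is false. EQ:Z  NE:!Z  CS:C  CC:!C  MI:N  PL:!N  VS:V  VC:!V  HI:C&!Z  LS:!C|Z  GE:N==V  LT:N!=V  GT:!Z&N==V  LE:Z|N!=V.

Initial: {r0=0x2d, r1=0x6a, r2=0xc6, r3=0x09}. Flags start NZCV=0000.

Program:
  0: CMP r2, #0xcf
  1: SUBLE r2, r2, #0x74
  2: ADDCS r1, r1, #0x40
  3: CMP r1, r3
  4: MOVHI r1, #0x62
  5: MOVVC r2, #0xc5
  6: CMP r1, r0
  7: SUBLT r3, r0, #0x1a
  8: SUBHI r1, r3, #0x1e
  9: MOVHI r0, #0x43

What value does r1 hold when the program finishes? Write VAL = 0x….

0: ✓ CMP  NZCV=1000
1: ✓ SUBLE  r2←0x52
2: · ADDCS
3: ✓ CMP  NZCV=0010
4: ✓ MOVHI  r1←0x62
5: ✓ MOVVC  r2←0xc5
6: ✓ CMP  NZCV=0010
7: · SUBLT
8: ✓ SUBHI  r1←0xeb
9: ✓ MOVHI  r0←0x43

VAL = 0xeb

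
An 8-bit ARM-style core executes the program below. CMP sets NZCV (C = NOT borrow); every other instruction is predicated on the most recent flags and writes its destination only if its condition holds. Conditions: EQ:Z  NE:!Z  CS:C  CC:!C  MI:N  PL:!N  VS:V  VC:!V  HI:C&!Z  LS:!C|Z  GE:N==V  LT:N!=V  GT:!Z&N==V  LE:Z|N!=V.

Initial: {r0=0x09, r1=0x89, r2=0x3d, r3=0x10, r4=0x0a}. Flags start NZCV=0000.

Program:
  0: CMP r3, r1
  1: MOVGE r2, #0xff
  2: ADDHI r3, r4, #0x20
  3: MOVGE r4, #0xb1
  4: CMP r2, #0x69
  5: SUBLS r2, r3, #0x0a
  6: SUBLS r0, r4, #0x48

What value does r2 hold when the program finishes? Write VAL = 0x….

0: ✓ CMP  NZCV=1001
1: ✓ MOVGE  r2←0xff
2: · ADDHI
3: ✓ MOVGE  r4←0xb1
4: ✓ CMP  NZCV=1010
5: · SUBLS
6: · SUBLS

VAL = 0xff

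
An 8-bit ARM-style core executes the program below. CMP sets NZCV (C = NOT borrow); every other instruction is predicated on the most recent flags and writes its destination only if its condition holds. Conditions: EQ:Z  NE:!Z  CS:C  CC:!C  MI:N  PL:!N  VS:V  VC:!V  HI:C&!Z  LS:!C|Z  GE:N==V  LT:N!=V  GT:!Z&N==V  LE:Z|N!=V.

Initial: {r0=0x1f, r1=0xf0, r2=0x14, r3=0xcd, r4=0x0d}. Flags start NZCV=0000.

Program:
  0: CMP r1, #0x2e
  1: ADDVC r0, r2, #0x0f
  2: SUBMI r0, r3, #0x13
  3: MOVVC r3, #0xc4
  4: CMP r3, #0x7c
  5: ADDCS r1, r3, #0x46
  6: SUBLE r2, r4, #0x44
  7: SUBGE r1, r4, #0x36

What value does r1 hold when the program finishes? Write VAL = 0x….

0: ✓ CMP  NZCV=1010
1: ✓ ADDVC  r0←0x23
2: ✓ SUBMI  r0←0xba
3: ✓ MOVVC  r3←0xc4
4: ✓ CMP  NZCV=0011
5: ✓ ADDCS  r1←0x0a
6: ✓ SUBLE  r2←0xc9
7: · SUBGE

VAL = 0x0a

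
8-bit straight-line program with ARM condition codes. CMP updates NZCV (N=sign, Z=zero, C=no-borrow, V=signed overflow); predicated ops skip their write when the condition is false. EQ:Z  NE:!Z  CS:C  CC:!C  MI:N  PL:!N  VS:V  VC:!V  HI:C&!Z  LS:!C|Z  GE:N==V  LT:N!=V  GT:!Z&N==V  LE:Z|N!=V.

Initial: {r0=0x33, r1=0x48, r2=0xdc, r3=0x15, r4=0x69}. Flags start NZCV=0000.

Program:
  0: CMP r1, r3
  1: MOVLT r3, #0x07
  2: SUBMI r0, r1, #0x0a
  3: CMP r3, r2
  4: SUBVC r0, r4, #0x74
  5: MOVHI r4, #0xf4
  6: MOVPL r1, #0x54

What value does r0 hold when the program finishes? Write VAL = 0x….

0: ✓ CMP  NZCV=0010
1: · MOVLT
2: · SUBMI
3: ✓ CMP  NZCV=0000
4: ✓ SUBVC  r0←0xf5
5: · MOVHI
6: ✓ MOVPL  r1←0x54

VAL = 0xf5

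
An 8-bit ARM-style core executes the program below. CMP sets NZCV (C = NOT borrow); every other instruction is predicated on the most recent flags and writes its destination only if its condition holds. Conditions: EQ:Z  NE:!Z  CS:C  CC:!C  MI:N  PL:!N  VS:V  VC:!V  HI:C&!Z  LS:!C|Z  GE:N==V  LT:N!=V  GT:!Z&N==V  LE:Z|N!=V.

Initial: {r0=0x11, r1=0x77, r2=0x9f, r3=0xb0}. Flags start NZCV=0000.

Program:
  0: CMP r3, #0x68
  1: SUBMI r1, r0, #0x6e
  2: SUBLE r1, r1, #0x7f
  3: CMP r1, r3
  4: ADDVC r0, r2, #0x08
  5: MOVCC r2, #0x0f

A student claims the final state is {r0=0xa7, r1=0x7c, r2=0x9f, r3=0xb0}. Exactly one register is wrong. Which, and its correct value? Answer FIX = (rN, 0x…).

0: ✓ CMP  NZCV=0011
1: · SUBMI
2: ✓ SUBLE  r1←0xf8
3: ✓ CMP  NZCV=0010
4: ✓ ADDVC  r0←0xa7
5: · MOVCC

FIX = (r1, 0xf8)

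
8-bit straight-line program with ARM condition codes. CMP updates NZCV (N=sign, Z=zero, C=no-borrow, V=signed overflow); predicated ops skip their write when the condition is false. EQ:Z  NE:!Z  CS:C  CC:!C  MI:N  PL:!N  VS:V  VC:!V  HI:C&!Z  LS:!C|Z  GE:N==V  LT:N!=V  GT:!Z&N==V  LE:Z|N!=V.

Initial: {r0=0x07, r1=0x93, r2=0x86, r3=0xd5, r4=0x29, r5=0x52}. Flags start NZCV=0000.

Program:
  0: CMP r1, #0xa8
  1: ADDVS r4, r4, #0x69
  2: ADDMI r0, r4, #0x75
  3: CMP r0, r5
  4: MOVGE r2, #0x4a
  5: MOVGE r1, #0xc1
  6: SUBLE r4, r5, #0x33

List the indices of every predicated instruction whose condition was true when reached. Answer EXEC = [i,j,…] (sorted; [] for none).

EXEC = [2,6]

0: ✓ CMP  NZCV=1000
1: · ADDVS
2: ✓ ADDMI  r0←0x9e
3: ✓ CMP  NZCV=0011
4: · MOVGE
5: · MOVGE
6: ✓ SUBLE  r4←0x1f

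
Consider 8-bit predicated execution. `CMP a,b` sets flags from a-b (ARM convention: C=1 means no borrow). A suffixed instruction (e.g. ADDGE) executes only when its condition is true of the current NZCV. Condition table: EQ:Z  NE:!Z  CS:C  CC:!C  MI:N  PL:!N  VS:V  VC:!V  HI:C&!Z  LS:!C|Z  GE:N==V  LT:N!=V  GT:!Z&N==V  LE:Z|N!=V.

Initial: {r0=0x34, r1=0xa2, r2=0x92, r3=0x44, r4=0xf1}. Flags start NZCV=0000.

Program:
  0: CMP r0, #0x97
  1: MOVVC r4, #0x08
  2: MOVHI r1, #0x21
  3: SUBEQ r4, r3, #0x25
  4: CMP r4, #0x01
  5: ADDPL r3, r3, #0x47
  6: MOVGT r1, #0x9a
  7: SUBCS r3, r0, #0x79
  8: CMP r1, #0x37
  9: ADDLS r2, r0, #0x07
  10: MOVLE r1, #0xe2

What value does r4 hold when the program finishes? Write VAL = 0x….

VAL = 0xf1

0: ✓ CMP  NZCV=1001
1: · MOVVC
2: · MOVHI
3: · SUBEQ
4: ✓ CMP  NZCV=1010
5: · ADDPL
6: · MOVGT
7: ✓ SUBCS  r3←0xbb
8: ✓ CMP  NZCV=0011
9: · ADDLS
10: ✓ MOVLE  r1←0xe2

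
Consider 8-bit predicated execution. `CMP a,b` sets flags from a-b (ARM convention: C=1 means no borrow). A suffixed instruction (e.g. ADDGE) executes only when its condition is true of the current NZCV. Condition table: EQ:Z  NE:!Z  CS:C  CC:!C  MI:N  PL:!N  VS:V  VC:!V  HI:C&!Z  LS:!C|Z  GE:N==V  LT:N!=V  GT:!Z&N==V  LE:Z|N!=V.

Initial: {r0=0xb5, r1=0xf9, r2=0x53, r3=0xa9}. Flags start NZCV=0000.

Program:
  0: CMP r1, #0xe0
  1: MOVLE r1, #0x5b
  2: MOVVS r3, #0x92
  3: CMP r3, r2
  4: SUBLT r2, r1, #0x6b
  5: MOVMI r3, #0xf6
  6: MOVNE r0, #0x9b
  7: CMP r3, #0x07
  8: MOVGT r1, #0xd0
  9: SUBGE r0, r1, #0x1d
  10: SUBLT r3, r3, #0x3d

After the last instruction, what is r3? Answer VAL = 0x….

0: ✓ CMP  NZCV=0010
1: · MOVLE
2: · MOVVS
3: ✓ CMP  NZCV=0011
4: ✓ SUBLT  r2←0x8e
5: · MOVMI
6: ✓ MOVNE  r0←0x9b
7: ✓ CMP  NZCV=1010
8: · MOVGT
9: · SUBGE
10: ✓ SUBLT  r3←0x6c

VAL = 0x6c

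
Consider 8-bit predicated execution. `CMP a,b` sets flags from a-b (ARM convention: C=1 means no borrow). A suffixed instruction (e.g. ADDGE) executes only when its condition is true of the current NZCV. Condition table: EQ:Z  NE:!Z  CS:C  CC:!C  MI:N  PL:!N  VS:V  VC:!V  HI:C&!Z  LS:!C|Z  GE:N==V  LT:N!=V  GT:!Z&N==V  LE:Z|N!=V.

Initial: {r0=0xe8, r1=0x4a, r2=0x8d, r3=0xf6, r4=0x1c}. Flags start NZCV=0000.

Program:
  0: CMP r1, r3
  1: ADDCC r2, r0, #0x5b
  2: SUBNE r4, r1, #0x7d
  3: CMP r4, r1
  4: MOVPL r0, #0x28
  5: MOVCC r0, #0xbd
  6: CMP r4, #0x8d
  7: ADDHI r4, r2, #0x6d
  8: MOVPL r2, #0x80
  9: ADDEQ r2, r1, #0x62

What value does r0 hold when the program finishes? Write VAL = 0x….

0: ✓ CMP  NZCV=0000
1: ✓ ADDCC  r2←0x43
2: ✓ SUBNE  r4←0xcd
3: ✓ CMP  NZCV=1010
4: · MOVPL
5: · MOVCC
6: ✓ CMP  NZCV=0010
7: ✓ ADDHI  r4←0xb0
8: ✓ MOVPL  r2←0x80
9: · ADDEQ

VAL = 0xe8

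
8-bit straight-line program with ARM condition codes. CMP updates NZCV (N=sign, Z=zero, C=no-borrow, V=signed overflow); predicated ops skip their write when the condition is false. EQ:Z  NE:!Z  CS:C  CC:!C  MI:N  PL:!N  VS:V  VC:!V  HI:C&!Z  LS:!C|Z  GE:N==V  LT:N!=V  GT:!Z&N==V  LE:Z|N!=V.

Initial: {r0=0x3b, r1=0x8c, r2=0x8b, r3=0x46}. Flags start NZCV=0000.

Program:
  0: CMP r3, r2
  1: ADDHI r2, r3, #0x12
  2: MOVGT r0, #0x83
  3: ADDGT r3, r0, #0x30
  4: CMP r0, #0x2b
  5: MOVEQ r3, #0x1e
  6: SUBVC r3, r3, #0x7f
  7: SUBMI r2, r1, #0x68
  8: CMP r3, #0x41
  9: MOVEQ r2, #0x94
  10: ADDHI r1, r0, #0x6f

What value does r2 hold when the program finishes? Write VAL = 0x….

VAL = 0x8b

[0] flags=1001 → (cmp)
[1] flags=1001 HI?F → skip
[2] flags=1001 GT?T → r0=0x83
[3] flags=1001 GT?T → r3=0xb3
[4] flags=0011 → (cmp)
[5] flags=0011 EQ?F → skip
[6] flags=0011 VC?F → skip
[7] flags=0011 MI?F → skip
[8] flags=0011 → (cmp)
[9] flags=0011 EQ?F → skip
[10] flags=0011 HI?T → r1=0xf2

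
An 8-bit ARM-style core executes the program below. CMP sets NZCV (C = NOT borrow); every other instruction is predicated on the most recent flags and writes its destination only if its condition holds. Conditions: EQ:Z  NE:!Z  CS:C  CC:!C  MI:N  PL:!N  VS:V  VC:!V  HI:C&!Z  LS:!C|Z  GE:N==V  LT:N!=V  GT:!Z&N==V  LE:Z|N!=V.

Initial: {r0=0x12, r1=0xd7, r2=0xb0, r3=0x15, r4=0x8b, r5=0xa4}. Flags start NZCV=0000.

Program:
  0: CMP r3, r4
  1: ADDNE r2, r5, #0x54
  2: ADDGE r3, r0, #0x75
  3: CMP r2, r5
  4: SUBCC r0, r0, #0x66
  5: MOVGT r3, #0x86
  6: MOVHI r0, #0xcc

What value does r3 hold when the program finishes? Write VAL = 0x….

[0] flags=1001 → (cmp)
[1] flags=1001 NE?T → r2=0xf8
[2] flags=1001 GE?T → r3=0x87
[3] flags=0010 → (cmp)
[4] flags=0010 CC?F → skip
[5] flags=0010 GT?T → r3=0x86
[6] flags=0010 HI?T → r0=0xcc

VAL = 0x86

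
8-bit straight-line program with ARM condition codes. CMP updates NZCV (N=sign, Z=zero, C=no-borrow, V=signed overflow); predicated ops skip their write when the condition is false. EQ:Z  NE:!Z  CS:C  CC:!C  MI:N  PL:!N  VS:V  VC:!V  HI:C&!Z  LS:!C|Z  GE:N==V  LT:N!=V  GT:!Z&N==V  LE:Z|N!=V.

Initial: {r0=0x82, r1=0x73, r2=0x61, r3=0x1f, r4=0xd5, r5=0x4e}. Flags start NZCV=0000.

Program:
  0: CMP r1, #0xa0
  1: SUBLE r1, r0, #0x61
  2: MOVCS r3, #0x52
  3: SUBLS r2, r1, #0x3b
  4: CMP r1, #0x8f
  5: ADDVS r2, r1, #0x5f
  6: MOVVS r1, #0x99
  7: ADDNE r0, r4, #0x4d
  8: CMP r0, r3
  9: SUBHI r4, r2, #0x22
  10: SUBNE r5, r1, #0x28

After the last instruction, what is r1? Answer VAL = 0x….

0: ✓ CMP  NZCV=1001
1: · SUBLE
2: · MOVCS
3: ✓ SUBLS  r2←0x38
4: ✓ CMP  NZCV=1001
5: ✓ ADDVS  r2←0xd2
6: ✓ MOVVS  r1←0x99
7: ✓ ADDNE  r0←0x22
8: ✓ CMP  NZCV=0010
9: ✓ SUBHI  r4←0xb0
10: ✓ SUBNE  r5←0x71

VAL = 0x99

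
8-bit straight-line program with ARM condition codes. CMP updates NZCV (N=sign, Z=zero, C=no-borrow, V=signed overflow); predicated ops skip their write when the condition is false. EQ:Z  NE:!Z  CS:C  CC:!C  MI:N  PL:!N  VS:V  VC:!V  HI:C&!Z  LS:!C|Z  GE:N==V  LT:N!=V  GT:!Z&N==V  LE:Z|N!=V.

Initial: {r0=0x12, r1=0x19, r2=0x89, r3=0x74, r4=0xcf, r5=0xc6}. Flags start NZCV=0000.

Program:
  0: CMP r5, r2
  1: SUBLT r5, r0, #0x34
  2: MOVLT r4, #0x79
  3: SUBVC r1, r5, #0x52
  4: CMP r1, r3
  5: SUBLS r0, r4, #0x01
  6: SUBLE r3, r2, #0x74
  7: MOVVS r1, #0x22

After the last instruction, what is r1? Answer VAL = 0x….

[0] flags=0010 → (cmp)
[1] flags=0010 LT?F → skip
[2] flags=0010 LT?F → skip
[3] flags=0010 VC?T → r1=0x74
[4] flags=0110 → (cmp)
[5] flags=0110 LS?T → r0=0xce
[6] flags=0110 LE?T → r3=0x15
[7] flags=0110 VS?F → skip

VAL = 0x74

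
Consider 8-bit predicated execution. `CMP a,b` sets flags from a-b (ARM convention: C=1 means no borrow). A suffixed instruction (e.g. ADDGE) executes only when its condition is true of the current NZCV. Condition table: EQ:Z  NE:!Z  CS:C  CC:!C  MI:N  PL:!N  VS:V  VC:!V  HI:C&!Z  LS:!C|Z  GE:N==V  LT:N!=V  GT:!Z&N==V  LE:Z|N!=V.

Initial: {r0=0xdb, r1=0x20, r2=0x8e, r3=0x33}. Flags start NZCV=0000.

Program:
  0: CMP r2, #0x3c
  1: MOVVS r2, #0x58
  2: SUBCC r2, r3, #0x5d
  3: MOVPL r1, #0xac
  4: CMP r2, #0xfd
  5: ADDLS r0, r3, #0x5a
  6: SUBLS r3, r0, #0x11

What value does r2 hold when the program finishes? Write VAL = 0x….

[0] flags=0011 → (cmp)
[1] flags=0011 VS?T → r2=0x58
[2] flags=0011 CC?F → skip
[3] flags=0011 PL?T → r1=0xac
[4] flags=0000 → (cmp)
[5] flags=0000 LS?T → r0=0x8d
[6] flags=0000 LS?T → r3=0x7c

VAL = 0x58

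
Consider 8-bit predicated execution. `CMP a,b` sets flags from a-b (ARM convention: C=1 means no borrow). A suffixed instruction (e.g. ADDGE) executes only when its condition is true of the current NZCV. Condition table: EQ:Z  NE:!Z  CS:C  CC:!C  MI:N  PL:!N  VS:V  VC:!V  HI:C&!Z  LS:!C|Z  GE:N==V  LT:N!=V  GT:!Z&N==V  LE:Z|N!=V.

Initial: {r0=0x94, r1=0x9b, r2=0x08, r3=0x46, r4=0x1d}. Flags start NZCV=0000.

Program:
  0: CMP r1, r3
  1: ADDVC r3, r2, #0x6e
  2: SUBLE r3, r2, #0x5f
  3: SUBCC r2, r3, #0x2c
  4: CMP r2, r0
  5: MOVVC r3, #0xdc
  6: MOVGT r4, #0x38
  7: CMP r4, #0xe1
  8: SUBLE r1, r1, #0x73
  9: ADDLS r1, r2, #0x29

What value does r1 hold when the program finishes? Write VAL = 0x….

0: ✓ CMP  NZCV=0011
1: · ADDVC
2: ✓ SUBLE  r3←0xa9
3: · SUBCC
4: ✓ CMP  NZCV=0000
5: ✓ MOVVC  r3←0xdc
6: ✓ MOVGT  r4←0x38
7: ✓ CMP  NZCV=0000
8: · SUBLE
9: ✓ ADDLS  r1←0x31

VAL = 0x31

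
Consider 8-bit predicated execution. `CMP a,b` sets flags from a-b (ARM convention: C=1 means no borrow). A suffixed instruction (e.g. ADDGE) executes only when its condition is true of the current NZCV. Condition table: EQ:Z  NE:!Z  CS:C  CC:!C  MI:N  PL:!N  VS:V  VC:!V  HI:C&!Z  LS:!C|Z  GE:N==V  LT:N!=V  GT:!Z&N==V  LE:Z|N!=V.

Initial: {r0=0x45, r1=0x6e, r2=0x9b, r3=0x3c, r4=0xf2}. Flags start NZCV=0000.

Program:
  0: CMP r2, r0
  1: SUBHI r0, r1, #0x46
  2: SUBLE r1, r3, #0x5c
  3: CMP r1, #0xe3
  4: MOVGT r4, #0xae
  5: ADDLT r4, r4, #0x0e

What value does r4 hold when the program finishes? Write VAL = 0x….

0: ✓ CMP  NZCV=0011
1: ✓ SUBHI  r0←0x28
2: ✓ SUBLE  r1←0xe0
3: ✓ CMP  NZCV=1000
4: · MOVGT
5: ✓ ADDLT  r4←0x00

VAL = 0x00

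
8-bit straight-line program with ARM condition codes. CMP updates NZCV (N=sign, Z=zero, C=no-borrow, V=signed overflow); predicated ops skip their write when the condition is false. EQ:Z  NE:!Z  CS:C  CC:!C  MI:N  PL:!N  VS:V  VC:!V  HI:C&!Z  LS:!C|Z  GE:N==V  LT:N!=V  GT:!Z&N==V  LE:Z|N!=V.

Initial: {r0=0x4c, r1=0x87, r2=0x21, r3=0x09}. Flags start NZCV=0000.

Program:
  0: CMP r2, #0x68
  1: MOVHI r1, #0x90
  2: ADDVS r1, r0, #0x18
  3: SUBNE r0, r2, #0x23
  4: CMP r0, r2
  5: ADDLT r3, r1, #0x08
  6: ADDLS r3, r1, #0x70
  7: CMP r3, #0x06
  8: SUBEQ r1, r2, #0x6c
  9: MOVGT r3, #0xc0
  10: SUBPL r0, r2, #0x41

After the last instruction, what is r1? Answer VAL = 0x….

[0] flags=1000 → (cmp)
[1] flags=1000 HI?F → skip
[2] flags=1000 VS?F → skip
[3] flags=1000 NE?T → r0=0xfe
[4] flags=1010 → (cmp)
[5] flags=1010 LT?T → r3=0x8f
[6] flags=1010 LS?F → skip
[7] flags=1010 → (cmp)
[8] flags=1010 EQ?F → skip
[9] flags=1010 GT?F → skip
[10] flags=1010 PL?F → skip

VAL = 0x87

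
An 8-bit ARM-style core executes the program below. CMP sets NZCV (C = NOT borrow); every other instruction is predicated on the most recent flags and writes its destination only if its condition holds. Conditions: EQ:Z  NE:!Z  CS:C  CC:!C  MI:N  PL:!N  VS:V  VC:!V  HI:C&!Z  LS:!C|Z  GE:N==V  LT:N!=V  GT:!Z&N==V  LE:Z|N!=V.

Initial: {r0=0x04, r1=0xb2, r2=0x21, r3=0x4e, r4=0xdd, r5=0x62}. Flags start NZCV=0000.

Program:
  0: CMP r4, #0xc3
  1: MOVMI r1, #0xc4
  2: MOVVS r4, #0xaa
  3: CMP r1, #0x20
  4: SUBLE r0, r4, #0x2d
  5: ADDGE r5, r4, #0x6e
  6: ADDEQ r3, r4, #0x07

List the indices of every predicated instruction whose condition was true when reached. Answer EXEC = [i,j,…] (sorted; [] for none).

0: ✓ CMP  NZCV=0010
1: · MOVMI
2: · MOVVS
3: ✓ CMP  NZCV=1010
4: ✓ SUBLE  r0←0xb0
5: · ADDGE
6: · ADDEQ

EXEC = [4]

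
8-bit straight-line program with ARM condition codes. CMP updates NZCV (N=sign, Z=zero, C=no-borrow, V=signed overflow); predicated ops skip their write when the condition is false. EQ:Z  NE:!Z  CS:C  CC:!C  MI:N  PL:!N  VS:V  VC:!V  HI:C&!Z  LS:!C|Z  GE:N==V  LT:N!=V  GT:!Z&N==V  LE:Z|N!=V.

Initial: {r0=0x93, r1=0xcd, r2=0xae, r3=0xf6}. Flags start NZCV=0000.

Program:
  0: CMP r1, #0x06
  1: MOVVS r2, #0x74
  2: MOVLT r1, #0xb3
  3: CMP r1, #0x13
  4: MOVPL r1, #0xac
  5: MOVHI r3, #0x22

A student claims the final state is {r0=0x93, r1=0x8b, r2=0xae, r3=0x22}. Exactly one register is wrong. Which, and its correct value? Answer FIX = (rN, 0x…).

FIX = (r1, 0xb3)

[0] flags=1010 → (cmp)
[1] flags=1010 VS?F → skip
[2] flags=1010 LT?T → r1=0xb3
[3] flags=1010 → (cmp)
[4] flags=1010 PL?F → skip
[5] flags=1010 HI?T → r3=0x22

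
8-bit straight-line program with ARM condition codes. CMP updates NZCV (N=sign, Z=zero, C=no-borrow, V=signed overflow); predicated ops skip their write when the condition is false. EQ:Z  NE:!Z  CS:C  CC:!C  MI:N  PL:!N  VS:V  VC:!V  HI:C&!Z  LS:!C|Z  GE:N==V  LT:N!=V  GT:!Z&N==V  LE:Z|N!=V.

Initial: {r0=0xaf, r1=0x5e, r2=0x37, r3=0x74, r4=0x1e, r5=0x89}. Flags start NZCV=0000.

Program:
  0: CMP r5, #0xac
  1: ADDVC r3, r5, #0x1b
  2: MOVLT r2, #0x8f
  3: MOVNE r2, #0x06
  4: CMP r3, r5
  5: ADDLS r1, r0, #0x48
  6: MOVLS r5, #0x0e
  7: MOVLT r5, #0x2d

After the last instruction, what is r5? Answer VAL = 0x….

VAL = 0x89

[0] flags=1000 → (cmp)
[1] flags=1000 VC?T → r3=0xa4
[2] flags=1000 LT?T → r2=0x8f
[3] flags=1000 NE?T → r2=0x06
[4] flags=0010 → (cmp)
[5] flags=0010 LS?F → skip
[6] flags=0010 LS?F → skip
[7] flags=0010 LT?F → skip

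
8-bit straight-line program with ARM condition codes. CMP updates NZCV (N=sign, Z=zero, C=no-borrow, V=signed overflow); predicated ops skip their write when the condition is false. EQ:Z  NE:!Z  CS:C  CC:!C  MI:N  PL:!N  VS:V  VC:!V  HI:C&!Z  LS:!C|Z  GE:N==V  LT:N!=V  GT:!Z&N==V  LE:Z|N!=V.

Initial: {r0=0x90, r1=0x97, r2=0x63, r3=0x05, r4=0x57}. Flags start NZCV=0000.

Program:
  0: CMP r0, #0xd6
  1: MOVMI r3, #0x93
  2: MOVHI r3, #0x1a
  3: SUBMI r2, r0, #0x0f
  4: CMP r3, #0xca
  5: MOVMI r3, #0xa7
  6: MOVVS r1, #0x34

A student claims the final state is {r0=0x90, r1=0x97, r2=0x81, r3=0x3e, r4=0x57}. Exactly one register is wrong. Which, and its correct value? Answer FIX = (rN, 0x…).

0: ✓ CMP  NZCV=1000
1: ✓ MOVMI  r3←0x93
2: · MOVHI
3: ✓ SUBMI  r2←0x81
4: ✓ CMP  NZCV=1000
5: ✓ MOVMI  r3←0xa7
6: · MOVVS

FIX = (r3, 0xa7)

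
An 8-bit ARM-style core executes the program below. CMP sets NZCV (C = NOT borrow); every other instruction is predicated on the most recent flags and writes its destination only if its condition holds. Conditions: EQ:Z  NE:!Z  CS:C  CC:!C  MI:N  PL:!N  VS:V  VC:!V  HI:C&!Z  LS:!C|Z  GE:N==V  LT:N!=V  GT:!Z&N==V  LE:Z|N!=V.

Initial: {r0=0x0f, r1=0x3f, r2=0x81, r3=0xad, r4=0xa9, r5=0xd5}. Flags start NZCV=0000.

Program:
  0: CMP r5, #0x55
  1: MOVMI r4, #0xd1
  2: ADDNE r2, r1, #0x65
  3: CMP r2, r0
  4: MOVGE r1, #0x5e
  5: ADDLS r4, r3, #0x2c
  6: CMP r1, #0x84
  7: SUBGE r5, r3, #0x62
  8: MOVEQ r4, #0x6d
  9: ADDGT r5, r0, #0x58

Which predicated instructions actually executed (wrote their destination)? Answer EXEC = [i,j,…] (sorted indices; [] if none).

EXEC = [1,2,7,9]

[0] flags=1010 → (cmp)
[1] flags=1010 MI?T → r4=0xd1
[2] flags=1010 NE?T → r2=0xa4
[3] flags=1010 → (cmp)
[4] flags=1010 GE?F → skip
[5] flags=1010 LS?F → skip
[6] flags=1001 → (cmp)
[7] flags=1001 GE?T → r5=0x4b
[8] flags=1001 EQ?F → skip
[9] flags=1001 GT?T → r5=0x67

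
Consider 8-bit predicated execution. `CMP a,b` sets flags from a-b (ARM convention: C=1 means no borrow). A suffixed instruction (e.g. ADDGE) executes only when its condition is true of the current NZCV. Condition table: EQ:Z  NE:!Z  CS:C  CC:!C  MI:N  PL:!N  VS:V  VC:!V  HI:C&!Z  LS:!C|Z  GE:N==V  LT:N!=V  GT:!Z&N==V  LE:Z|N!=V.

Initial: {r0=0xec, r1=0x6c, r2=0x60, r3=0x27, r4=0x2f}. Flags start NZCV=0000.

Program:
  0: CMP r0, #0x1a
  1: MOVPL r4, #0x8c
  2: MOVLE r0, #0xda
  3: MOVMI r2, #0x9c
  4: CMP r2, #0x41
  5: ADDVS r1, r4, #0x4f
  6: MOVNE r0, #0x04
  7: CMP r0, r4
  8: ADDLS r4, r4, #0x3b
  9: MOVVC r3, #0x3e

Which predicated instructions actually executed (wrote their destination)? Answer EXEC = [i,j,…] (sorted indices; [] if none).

EXEC = [2,3,5,6,8,9]

0: ✓ CMP  NZCV=1010
1: · MOVPL
2: ✓ MOVLE  r0←0xda
3: ✓ MOVMI  r2←0x9c
4: ✓ CMP  NZCV=0011
5: ✓ ADDVS  r1←0x7e
6: ✓ MOVNE  r0←0x04
7: ✓ CMP  NZCV=1000
8: ✓ ADDLS  r4←0x6a
9: ✓ MOVVC  r3←0x3e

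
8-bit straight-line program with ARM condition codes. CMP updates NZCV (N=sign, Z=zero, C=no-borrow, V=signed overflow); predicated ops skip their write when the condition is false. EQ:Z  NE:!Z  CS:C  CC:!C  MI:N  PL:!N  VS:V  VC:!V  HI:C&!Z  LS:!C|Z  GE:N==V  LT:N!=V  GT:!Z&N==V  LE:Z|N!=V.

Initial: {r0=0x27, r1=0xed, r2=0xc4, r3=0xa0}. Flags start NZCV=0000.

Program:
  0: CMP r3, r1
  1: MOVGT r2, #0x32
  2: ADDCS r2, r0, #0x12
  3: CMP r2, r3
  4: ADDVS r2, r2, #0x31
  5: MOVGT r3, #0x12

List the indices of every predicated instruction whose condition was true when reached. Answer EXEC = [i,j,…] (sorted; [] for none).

EXEC = [5]

[0] flags=1000 → (cmp)
[1] flags=1000 GT?F → skip
[2] flags=1000 CS?F → skip
[3] flags=0010 → (cmp)
[4] flags=0010 VS?F → skip
[5] flags=0010 GT?T → r3=0x12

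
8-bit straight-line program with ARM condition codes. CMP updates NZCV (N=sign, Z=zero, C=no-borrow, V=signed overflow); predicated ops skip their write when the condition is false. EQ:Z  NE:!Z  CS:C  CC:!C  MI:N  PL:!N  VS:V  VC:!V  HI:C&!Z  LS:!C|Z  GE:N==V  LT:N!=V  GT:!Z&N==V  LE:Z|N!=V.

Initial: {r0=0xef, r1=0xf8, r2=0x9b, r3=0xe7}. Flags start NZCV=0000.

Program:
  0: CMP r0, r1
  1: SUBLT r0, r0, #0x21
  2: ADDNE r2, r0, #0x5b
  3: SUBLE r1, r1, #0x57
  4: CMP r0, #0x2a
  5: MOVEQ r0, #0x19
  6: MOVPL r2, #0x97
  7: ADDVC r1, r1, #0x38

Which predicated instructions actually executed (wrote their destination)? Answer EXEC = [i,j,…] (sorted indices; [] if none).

[0] flags=1000 → (cmp)
[1] flags=1000 LT?T → r0=0xce
[2] flags=1000 NE?T → r2=0x29
[3] flags=1000 LE?T → r1=0xa1
[4] flags=1010 → (cmp)
[5] flags=1010 EQ?F → skip
[6] flags=1010 PL?F → skip
[7] flags=1010 VC?T → r1=0xd9

EXEC = [1,2,3,7]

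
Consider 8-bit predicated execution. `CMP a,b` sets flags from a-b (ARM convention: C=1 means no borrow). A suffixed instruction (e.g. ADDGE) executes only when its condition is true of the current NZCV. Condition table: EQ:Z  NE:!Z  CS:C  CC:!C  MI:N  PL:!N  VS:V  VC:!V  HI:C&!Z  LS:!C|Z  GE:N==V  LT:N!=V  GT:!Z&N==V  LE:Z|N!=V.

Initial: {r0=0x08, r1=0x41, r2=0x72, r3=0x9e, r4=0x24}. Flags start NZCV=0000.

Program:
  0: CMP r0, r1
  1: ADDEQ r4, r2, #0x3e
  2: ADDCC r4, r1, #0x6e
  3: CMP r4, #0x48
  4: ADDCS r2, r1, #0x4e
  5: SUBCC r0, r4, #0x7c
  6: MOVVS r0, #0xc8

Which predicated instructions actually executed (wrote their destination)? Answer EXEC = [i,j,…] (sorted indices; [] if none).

EXEC = [2,4,6]

0: ✓ CMP  NZCV=1000
1: · ADDEQ
2: ✓ ADDCC  r4←0xaf
3: ✓ CMP  NZCV=0011
4: ✓ ADDCS  r2←0x8f
5: · SUBCC
6: ✓ MOVVS  r0←0xc8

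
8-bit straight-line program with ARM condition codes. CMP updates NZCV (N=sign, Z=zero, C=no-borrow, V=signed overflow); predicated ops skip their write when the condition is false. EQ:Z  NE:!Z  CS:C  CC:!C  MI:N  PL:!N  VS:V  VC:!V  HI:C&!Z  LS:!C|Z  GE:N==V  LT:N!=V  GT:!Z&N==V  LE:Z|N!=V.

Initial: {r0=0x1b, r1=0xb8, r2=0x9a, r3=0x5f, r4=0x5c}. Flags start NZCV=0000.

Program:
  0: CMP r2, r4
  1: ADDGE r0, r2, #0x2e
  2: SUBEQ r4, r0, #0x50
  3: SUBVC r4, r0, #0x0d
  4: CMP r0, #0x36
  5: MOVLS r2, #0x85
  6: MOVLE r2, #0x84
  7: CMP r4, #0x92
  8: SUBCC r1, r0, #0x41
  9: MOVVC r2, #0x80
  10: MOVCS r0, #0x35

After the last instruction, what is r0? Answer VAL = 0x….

VAL = 0x1b

0: ✓ CMP  NZCV=0011
1: · ADDGE
2: · SUBEQ
3: · SUBVC
4: ✓ CMP  NZCV=1000
5: ✓ MOVLS  r2←0x85
6: ✓ MOVLE  r2←0x84
7: ✓ CMP  NZCV=1001
8: ✓ SUBCC  r1←0xda
9: · MOVVC
10: · MOVCS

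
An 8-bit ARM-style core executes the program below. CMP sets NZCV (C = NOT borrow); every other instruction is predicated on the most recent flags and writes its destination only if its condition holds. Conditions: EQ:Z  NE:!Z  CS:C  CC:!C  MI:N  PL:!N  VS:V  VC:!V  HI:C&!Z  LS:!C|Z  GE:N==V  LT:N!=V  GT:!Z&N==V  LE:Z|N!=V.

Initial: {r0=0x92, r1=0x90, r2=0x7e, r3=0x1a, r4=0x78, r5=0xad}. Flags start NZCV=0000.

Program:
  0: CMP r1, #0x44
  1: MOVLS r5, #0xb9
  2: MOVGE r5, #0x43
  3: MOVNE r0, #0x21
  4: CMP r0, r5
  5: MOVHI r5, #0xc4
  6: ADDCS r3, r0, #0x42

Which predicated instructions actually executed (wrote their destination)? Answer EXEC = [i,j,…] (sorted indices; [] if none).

EXEC = [3]

[0] flags=0011 → (cmp)
[1] flags=0011 LS?F → skip
[2] flags=0011 GE?F → skip
[3] flags=0011 NE?T → r0=0x21
[4] flags=0000 → (cmp)
[5] flags=0000 HI?F → skip
[6] flags=0000 CS?F → skip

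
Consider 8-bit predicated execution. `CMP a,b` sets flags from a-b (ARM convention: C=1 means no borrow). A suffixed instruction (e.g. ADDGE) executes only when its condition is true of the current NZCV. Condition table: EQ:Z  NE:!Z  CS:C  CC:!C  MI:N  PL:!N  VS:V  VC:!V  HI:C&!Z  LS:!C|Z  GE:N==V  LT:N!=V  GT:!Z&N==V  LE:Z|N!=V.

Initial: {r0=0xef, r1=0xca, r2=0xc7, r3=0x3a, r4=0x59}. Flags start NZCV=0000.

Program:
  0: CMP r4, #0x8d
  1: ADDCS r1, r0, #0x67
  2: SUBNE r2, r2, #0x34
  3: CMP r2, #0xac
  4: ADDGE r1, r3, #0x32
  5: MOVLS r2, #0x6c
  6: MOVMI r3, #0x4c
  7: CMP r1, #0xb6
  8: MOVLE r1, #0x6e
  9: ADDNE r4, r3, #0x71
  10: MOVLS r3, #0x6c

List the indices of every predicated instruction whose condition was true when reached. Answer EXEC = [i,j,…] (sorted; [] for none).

EXEC = [2,5,6,9]

0: ✓ CMP  NZCV=1001
1: · ADDCS
2: ✓ SUBNE  r2←0x93
3: ✓ CMP  NZCV=1000
4: · ADDGE
5: ✓ MOVLS  r2←0x6c
6: ✓ MOVMI  r3←0x4c
7: ✓ CMP  NZCV=0010
8: · MOVLE
9: ✓ ADDNE  r4←0xbd
10: · MOVLS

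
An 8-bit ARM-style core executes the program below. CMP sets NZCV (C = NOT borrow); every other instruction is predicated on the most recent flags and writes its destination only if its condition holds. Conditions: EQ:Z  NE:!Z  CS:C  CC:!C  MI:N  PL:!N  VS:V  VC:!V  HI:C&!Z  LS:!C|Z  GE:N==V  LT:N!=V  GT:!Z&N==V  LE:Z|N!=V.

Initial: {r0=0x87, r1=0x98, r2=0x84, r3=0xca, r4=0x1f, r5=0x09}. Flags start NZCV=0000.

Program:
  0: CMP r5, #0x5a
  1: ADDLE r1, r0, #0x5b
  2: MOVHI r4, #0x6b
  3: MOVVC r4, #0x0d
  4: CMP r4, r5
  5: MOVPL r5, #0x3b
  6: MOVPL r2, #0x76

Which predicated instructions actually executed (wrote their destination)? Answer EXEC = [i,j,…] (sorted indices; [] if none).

EXEC = [1,3,5,6]

0: ✓ CMP  NZCV=1000
1: ✓ ADDLE  r1←0xe2
2: · MOVHI
3: ✓ MOVVC  r4←0x0d
4: ✓ CMP  NZCV=0010
5: ✓ MOVPL  r5←0x3b
6: ✓ MOVPL  r2←0x76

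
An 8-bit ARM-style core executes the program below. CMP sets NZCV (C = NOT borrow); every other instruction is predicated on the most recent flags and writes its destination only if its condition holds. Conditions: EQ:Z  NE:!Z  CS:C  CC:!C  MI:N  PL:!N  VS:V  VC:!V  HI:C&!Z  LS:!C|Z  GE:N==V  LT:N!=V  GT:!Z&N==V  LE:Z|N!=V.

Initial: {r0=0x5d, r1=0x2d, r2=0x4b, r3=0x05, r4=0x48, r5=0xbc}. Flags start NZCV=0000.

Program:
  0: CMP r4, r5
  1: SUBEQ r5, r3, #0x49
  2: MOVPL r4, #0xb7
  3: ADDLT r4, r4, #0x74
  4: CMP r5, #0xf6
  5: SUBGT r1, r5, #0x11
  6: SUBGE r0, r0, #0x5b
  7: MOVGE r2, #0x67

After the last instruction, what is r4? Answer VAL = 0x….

VAL = 0x48

[0] flags=1001 → (cmp)
[1] flags=1001 EQ?F → skip
[2] flags=1001 PL?F → skip
[3] flags=1001 LT?F → skip
[4] flags=1000 → (cmp)
[5] flags=1000 GT?F → skip
[6] flags=1000 GE?F → skip
[7] flags=1000 GE?F → skip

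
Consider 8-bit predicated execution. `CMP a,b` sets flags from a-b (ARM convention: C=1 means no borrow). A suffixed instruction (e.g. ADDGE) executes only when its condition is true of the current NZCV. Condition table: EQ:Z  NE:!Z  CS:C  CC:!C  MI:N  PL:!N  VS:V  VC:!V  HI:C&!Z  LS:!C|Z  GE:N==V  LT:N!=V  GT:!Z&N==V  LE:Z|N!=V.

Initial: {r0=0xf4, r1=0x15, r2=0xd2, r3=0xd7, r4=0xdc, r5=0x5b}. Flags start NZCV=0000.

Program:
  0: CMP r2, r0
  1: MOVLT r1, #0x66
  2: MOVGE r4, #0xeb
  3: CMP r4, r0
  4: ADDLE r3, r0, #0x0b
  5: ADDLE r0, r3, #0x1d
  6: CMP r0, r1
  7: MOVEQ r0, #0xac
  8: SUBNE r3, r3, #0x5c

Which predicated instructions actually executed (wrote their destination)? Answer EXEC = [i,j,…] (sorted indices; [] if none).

0: ✓ CMP  NZCV=1000
1: ✓ MOVLT  r1←0x66
2: · MOVGE
3: ✓ CMP  NZCV=1000
4: ✓ ADDLE  r3←0xff
5: ✓ ADDLE  r0←0x1c
6: ✓ CMP  NZCV=1000
7: · MOVEQ
8: ✓ SUBNE  r3←0xa3

EXEC = [1,4,5,8]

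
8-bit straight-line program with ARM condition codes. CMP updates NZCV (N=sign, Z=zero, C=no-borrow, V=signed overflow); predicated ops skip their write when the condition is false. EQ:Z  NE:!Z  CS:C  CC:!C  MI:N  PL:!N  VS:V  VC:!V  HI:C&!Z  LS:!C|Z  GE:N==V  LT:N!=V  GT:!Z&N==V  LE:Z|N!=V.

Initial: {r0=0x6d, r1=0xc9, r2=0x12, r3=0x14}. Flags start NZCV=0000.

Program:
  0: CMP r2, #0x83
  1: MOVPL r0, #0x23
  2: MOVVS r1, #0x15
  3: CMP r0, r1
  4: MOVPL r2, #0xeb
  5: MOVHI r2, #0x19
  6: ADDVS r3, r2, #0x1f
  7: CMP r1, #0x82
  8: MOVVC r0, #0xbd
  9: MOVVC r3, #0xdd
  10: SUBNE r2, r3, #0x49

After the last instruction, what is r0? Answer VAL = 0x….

[0] flags=1001 → (cmp)
[1] flags=1001 PL?F → skip
[2] flags=1001 VS?T → r1=0x15
[3] flags=0010 → (cmp)
[4] flags=0010 PL?T → r2=0xeb
[5] flags=0010 HI?T → r2=0x19
[6] flags=0010 VS?F → skip
[7] flags=1001 → (cmp)
[8] flags=1001 VC?F → skip
[9] flags=1001 VC?F → skip
[10] flags=1001 NE?T → r2=0xcb

VAL = 0x6d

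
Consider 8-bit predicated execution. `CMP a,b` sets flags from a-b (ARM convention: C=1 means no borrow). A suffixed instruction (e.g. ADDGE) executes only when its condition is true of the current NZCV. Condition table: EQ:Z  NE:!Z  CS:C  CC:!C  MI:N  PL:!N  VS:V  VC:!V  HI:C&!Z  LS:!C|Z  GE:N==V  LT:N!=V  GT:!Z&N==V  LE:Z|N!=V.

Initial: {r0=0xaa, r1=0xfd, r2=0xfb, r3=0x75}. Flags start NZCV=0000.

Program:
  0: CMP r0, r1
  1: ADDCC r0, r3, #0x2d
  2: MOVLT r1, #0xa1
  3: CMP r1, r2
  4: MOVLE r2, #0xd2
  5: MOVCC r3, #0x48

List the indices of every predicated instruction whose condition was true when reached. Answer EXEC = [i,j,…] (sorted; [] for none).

[0] flags=1000 → (cmp)
[1] flags=1000 CC?T → r0=0xa2
[2] flags=1000 LT?T → r1=0xa1
[3] flags=1000 → (cmp)
[4] flags=1000 LE?T → r2=0xd2
[5] flags=1000 CC?T → r3=0x48

EXEC = [1,2,4,5]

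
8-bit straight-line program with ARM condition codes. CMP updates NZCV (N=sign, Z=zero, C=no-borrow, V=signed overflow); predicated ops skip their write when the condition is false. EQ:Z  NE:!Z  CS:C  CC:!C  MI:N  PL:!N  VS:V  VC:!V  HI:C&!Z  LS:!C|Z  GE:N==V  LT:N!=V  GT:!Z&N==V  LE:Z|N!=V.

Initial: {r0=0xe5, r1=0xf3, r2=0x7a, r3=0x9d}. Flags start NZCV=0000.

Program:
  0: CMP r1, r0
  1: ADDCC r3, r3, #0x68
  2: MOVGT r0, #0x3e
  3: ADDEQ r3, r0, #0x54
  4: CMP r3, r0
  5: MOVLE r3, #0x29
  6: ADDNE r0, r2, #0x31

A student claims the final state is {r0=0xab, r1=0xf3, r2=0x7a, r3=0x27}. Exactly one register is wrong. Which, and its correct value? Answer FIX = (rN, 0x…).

FIX = (r3, 0x29)

0: ✓ CMP  NZCV=0010
1: · ADDCC
2: ✓ MOVGT  r0←0x3e
3: · ADDEQ
4: ✓ CMP  NZCV=0011
5: ✓ MOVLE  r3←0x29
6: ✓ ADDNE  r0←0xab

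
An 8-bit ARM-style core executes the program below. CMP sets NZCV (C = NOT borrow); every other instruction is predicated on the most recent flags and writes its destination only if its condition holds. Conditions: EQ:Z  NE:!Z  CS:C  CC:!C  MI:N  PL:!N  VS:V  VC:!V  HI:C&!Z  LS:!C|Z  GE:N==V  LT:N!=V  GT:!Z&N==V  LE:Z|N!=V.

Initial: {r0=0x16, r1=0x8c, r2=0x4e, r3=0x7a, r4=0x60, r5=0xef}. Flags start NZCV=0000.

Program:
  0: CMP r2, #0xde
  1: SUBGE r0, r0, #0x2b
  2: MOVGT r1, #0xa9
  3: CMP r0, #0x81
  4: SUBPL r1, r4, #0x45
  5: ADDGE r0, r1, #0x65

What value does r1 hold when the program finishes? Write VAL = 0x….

0: ✓ CMP  NZCV=0000
1: ✓ SUBGE  r0←0xeb
2: ✓ MOVGT  r1←0xa9
3: ✓ CMP  NZCV=0010
4: ✓ SUBPL  r1←0x1b
5: ✓ ADDGE  r0←0x80

VAL = 0x1b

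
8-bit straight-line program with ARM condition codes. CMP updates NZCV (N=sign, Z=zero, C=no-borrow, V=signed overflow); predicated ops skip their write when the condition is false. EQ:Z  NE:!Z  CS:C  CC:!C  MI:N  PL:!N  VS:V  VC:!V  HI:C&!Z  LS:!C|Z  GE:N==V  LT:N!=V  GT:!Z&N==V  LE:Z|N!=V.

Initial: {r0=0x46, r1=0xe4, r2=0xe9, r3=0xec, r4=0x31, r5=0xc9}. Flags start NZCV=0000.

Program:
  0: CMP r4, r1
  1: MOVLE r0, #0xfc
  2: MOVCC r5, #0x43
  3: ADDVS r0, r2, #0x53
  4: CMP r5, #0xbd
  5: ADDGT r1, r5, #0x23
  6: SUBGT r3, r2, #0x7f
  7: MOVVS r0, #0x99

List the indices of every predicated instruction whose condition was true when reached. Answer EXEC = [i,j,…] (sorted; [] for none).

[0] flags=0000 → (cmp)
[1] flags=0000 LE?F → skip
[2] flags=0000 CC?T → r5=0x43
[3] flags=0000 VS?F → skip
[4] flags=1001 → (cmp)
[5] flags=1001 GT?T → r1=0x66
[6] flags=1001 GT?T → r3=0x6a
[7] flags=1001 VS?T → r0=0x99

EXEC = [2,5,6,7]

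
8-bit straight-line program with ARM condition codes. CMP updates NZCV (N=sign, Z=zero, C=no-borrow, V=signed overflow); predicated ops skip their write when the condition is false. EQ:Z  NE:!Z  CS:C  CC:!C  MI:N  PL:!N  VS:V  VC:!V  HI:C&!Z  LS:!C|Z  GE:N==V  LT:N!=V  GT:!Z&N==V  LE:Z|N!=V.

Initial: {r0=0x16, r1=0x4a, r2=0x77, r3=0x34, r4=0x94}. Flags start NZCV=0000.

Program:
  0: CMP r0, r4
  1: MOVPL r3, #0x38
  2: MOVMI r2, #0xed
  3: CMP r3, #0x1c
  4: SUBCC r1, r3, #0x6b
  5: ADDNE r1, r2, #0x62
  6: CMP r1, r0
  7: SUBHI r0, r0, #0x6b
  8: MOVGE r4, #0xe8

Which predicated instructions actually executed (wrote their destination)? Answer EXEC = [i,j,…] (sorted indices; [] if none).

0: ✓ CMP  NZCV=1001
1: · MOVPL
2: ✓ MOVMI  r2←0xed
3: ✓ CMP  NZCV=0010
4: · SUBCC
5: ✓ ADDNE  r1←0x4f
6: ✓ CMP  NZCV=0010
7: ✓ SUBHI  r0←0xab
8: ✓ MOVGE  r4←0xe8

EXEC = [2,5,7,8]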